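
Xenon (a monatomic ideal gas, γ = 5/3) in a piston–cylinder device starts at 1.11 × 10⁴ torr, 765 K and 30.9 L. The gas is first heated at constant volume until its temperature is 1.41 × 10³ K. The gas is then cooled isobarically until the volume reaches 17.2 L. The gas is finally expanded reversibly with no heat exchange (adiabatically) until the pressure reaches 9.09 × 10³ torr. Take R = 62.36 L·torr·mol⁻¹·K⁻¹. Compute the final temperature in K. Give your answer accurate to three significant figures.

T₄ ≈ 567 K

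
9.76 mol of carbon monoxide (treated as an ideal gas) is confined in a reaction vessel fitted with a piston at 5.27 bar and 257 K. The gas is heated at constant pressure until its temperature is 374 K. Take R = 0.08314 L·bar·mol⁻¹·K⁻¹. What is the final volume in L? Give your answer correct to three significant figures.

V₂ ≈ 57.6 L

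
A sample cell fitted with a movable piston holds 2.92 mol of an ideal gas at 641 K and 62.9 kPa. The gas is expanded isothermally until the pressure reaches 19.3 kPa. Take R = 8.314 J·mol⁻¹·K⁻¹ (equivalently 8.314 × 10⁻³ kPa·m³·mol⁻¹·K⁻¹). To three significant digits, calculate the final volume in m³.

From PV = nRT: V₁ = nRT₁/P₁ = 0.2474 m³.
Isothermal, so P V is constant: T₂ = T₁; V₂ = V₁·(P₁/P₂) = 0.8063 m³.

V₂ ≈ 0.806 m³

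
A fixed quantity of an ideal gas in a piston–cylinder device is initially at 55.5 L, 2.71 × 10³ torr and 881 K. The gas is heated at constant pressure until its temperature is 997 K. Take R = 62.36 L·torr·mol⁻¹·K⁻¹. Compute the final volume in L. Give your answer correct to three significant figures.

V₂ ≈ 62.8 L

Isobaric, so V/T is constant: P₂ = P₁; V₂ = V₁·(T₂/T₁) = 62.81 L.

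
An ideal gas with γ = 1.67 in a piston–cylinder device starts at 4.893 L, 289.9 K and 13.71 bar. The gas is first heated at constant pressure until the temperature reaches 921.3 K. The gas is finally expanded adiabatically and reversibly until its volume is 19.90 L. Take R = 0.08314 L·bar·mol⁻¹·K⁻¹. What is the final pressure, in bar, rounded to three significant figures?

P constant ⇒ V ∝ T: P₂ = P₁; V₂ = V₁·(T₂/T₁) = 15.55 L.
Reversible adiabatic, γ = 1.67: T₃ = T₂·(V₂/V₃)^(γ−1) = 781.0 K; P₃ = P₂·(V₂/V₃)^γ = 9.081 bar.

P₃ ≈ 9.08 bar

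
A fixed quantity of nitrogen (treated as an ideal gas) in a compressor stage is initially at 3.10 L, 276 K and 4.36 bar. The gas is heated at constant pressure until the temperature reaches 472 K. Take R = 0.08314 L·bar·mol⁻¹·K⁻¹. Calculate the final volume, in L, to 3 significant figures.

V₂ ≈ 5.30 L

Isobaric, so V/T is constant: P₂ = P₁; V₂ = V₁·(T₂/T₁) = 5.301 L.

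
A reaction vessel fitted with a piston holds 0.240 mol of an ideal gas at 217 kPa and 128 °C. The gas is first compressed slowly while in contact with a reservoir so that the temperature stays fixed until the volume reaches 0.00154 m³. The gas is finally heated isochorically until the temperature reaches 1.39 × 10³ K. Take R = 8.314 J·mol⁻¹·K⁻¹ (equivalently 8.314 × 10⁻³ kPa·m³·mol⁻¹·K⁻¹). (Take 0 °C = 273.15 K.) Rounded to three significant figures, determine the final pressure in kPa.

P₃ ≈ 1.80e+03 kPa

Convert: T₁ = 401.1 K.
From PV = nRT: V₁ = nRT₁/P₁ = 0.003689 m³.
Isothermal, so P V is constant: T₂ = T₁; P₂ = P₁·(V₁/V₂) = 519.8 kPa.
V constant ⇒ P ∝ T: V₃ = V₂; P₃ = P₂·(T₃/T₂) = 1801 kPa.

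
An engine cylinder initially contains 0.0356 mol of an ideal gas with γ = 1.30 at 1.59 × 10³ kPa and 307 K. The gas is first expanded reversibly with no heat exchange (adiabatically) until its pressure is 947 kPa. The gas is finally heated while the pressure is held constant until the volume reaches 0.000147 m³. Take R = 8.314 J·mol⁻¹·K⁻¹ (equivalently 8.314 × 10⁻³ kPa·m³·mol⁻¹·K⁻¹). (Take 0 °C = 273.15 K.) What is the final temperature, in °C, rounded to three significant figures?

T₃ ≈ 197 °C

From PV = nRT: V₁ = nRT₁/P₁ = 5.715e-05 m³.
Reversible adiabatic, γ = 1.30: T₂ = T₁·(P₂/P₁)^((γ−1)/γ) = 272.4 K; V₂ = V₁·(P₁/P₂)^(1/γ) = 8.514e-05 m³.
P constant ⇒ V ∝ T: P₃ = P₂; T₃ = T₂·(V₃/V₂) = 470.3 K.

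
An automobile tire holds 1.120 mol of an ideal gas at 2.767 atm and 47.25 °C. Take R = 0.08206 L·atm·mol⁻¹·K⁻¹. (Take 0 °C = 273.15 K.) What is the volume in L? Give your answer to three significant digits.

Convert: T = 320.40 K.
PV = nRT ⇒ V = nRT/P = (1.120 × 0.08206 × 320.40) / 2.767

V ≈ 10.6 L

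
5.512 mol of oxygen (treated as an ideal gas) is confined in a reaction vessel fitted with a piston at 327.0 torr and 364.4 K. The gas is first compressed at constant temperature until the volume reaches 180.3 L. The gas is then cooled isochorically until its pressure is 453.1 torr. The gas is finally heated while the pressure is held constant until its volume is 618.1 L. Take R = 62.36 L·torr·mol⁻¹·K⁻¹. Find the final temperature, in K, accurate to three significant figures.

T₄ ≈ 815 K

From PV = nRT: V₁ = nRT₁/P₁ = 383.0 L.
T constant ⇒ Boyle's law P V = const: T₂ = T₁; P₂ = P₁·(V₁/V₂) = 694.7 torr.
V constant ⇒ P ∝ T: V₃ = V₂; T₃ = T₂·(P₃/P₂) = 237.7 K.
Isobaric, so V/T is constant: P₄ = P₃; T₄ = T₃·(V₄/V₃) = 814.8 K.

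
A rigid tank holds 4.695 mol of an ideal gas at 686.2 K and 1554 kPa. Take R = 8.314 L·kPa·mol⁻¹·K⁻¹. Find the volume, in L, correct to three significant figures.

V ≈ 17.2 L

PV = nRT ⇒ V = nRT/P = (4.695 × 8.314 × 686.2) / 1554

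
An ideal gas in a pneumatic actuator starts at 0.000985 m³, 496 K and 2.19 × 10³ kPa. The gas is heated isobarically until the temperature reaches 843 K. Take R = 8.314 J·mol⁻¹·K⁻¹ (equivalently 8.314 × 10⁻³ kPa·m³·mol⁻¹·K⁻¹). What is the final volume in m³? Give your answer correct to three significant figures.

Isobaric, so V/T is constant: P₂ = P₁; V₂ = V₁·(T₂/T₁) = 0.001674 m³.

V₂ ≈ 0.00167 m³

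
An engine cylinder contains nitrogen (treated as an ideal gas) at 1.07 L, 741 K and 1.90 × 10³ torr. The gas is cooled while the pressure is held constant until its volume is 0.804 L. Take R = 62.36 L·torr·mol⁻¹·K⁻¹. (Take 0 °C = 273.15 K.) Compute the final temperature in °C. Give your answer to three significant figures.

P constant ⇒ V ∝ T: P₂ = P₁; T₂ = T₁·(V₂/V₁) = 556.8 K.

T₂ ≈ 284 °C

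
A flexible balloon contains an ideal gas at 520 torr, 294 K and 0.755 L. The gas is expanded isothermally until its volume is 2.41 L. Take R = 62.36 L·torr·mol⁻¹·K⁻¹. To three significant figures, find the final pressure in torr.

P₂ ≈ 163 torr

T constant ⇒ Boyle's law P V = const: T₂ = T₁; P₂ = P₁·(V₁/V₂) = 162.9 torr.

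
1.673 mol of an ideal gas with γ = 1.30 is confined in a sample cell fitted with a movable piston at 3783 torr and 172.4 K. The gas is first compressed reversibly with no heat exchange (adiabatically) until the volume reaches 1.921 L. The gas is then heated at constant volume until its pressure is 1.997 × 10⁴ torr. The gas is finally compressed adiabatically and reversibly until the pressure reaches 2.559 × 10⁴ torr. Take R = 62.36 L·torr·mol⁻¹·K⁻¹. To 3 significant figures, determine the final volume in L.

From PV = nRT: V₁ = nRT₁/P₁ = 4.754 L.
Reversible adiabatic, γ = 1.30: T₂ = T₁·(V₁/V₂)^(γ−1) = 226.3 K; P₂ = P₁·(V₁/V₂)^γ = 1.229e+04 torr.
V constant ⇒ P ∝ T: V₃ = V₂; T₃ = T₂·(P₃/P₂) = 367.7 K.
Adiabatic (γ = 1.30), T V^(γ−1) and P V^γ constant: T₄ = T₃·(P₄/P₃)^((γ−1)/γ) = 389.4 K; V₄ = V₃·(P₃/P₄)^(1/γ) = 1.587 L.

V₄ ≈ 1.59 L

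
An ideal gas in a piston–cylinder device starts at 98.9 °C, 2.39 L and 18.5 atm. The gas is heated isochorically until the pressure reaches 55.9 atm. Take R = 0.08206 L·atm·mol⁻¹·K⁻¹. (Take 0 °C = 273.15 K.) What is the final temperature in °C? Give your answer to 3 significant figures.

Convert: T₁ = 372.0 K.
Isochoric, so P/T is constant: V₂ = V₁; T₂ = T₁·(P₂/P₁) = 1124 K.

T₂ ≈ 851 °C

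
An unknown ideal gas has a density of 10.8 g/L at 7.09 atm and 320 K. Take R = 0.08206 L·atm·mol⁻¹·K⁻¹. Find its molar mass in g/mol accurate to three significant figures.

ρ = PM/(RT) ⇒ M = ρRT/P = (10.8 × 0.08206 × 320.0) / 7.09

M ≈ 40.0 g/mol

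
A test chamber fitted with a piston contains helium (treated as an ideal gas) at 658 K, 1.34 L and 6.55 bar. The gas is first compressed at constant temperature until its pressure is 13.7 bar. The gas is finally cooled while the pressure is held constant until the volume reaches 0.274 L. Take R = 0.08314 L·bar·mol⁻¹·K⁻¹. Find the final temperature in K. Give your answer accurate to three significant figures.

T₃ ≈ 281 K

T constant ⇒ Boyle's law P V = const: T₂ = T₁; V₂ = V₁·(P₁/P₂) = 0.6407 L.
Isobaric, so V/T is constant: P₃ = P₂; T₃ = T₂·(V₃/V₂) = 281.4 K.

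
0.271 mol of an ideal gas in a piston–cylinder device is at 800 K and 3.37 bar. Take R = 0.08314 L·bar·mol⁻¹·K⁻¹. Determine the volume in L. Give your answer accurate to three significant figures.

V ≈ 5.35 L

PV = nRT ⇒ V = nRT/P = (0.271 × 0.08314 × 800) / 3.37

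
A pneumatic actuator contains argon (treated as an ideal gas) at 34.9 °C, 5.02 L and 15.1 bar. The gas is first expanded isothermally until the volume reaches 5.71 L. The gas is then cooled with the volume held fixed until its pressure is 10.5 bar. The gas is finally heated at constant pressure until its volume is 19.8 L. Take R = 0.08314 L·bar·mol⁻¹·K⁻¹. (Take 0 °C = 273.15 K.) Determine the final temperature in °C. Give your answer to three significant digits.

Convert: T₁ = 308.0 K.
Isothermal, so P V is constant: T₂ = T₁; P₂ = P₁·(V₁/V₂) = 13.28 bar.
Isochoric, so P/T is constant: V₃ = V₂; T₃ = T₂·(P₃/P₂) = 243.6 K.
P constant ⇒ V ∝ T: P₄ = P₃; T₄ = T₃·(V₄/V₃) = 844.9 K.

T₄ ≈ 572 °C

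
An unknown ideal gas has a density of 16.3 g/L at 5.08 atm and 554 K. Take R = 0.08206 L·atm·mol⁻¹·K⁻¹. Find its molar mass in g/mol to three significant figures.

M ≈ 146 g/mol

ρ = PM/(RT) ⇒ M = ρRT/P = (16.3 × 0.08206 × 554.0) / 5.08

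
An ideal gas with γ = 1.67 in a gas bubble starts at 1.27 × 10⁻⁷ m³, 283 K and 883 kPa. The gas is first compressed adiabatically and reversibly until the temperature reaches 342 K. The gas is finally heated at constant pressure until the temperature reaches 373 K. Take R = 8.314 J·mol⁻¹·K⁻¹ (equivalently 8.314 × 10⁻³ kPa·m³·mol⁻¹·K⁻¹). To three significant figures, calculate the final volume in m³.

V₃ ≈ 1.04e-07 m³

Adiabatic (γ = 1.67), T V^(γ−1) and P V^γ constant: P₂ = P₁·(T₂/T₁)^(γ/(γ−1)) = 1416 kPa; V₂ = V₁·(T₁/T₂)^(1/(γ−1)) = 9.573e-08 m³.
Isobaric, so V/T is constant: P₃ = P₂; V₃ = V₂·(T₃/T₂) = 1.044e-07 m³.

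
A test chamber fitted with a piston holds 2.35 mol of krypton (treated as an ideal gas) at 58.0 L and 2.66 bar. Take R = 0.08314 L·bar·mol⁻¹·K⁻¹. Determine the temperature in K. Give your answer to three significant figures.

PV = nRT ⇒ T = PV/(nR) = (2.66 × 58.0) / (2.35 × 0.08314)

T ≈ 790 K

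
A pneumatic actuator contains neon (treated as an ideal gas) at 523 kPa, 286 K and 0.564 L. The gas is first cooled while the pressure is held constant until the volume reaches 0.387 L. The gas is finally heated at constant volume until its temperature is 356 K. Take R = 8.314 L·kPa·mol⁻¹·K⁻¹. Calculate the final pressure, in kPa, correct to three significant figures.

Isobaric, so V/T is constant: P₂ = P₁; T₂ = T₁·(V₂/V₁) = 196.2 K.
V constant ⇒ P ∝ T: V₃ = V₂; P₃ = P₂·(T₃/T₂) = 948.8 kPa.

P₃ ≈ 949 kPa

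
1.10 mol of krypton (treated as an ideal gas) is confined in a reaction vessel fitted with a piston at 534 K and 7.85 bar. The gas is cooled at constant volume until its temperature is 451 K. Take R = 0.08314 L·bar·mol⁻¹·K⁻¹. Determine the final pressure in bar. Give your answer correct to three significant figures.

From PV = nRT: V₁ = nRT₁/P₁ = 6.221 L.
V constant ⇒ P ∝ T: V₂ = V₁; P₂ = P₁·(T₂/T₁) = 6.630 bar.

P₂ ≈ 6.63 bar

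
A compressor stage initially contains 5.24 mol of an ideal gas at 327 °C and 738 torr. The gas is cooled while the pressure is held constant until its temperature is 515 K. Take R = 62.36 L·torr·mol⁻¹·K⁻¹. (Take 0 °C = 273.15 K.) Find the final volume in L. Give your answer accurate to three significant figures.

V₂ ≈ 228 L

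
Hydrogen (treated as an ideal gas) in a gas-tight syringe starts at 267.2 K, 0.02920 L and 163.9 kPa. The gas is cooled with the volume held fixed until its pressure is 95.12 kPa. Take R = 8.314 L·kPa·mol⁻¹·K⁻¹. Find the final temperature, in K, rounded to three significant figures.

T₂ ≈ 155 K

V constant ⇒ P ∝ T: V₂ = V₁; T₂ = T₁·(P₂/P₁) = 155.1 K.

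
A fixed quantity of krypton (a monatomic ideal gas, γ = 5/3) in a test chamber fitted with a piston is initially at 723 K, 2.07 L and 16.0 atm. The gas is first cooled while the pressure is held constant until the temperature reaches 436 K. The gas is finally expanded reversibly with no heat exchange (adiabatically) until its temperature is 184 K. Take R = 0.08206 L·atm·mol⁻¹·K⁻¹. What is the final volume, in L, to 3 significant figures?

P constant ⇒ V ∝ T: P₂ = P₁; V₂ = V₁·(T₂/T₁) = 1.248 L.
Reversible adiabatic, γ = 5/3: P₃ = P₂·(T₃/T₂)^(γ/(γ−1)) = 1.851 atm; V₃ = V₂·(T₂/T₃)^(1/(γ−1)) = 4.553 L.

V₃ ≈ 4.55 L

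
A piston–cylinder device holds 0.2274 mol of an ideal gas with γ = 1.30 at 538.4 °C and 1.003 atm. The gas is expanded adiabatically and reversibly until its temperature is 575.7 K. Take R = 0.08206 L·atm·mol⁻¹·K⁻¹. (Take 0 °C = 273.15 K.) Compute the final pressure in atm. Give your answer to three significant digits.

P₂ ≈ 0.227 atm

Convert: T₁ = 811.5 K.
From PV = nRT: V₁ = nRT₁/P₁ = 15.10 L.
Adiabatic (γ = 1.30), T V^(γ−1) and P V^γ constant: P₂ = P₁·(T₂/T₁)^(γ/(γ−1)) = 0.2265 atm; V₂ = V₁·(T₁/T₂)^(1/(γ−1)) = 47.42 L.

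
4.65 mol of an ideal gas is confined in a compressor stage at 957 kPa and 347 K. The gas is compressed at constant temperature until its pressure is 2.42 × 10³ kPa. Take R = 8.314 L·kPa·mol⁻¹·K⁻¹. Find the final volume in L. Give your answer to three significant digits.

V₂ ≈ 5.54 L

From PV = nRT: V₁ = nRT₁/P₁ = 14.02 L.
T constant ⇒ Boyle's law P V = const: T₂ = T₁; V₂ = V₁·(P₁/P₂) = 5.543 L.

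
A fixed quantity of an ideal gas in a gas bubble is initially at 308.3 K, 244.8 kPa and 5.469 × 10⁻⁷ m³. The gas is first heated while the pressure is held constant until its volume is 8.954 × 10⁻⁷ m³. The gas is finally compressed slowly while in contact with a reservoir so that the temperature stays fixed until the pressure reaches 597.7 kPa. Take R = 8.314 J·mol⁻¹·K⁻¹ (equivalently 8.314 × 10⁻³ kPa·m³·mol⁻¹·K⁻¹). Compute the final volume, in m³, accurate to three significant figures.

Isobaric, so V/T is constant: P₂ = P₁; T₂ = T₁·(V₂/V₁) = 504.8 K.
Isothermal, so P V is constant: T₃ = T₂; V₃ = V₂·(P₂/P₃) = 3.667e-07 m³.

V₃ ≈ 3.67e-07 m³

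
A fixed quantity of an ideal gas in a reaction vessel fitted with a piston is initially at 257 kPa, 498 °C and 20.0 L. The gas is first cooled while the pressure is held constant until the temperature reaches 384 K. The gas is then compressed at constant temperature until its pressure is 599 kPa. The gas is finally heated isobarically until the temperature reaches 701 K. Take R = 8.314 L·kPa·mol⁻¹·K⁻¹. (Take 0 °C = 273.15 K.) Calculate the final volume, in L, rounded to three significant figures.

V₄ ≈ 7.80 L

Convert: T₁ = 771.1 K.
Isobaric, so V/T is constant: P₂ = P₁; V₂ = V₁·(T₂/T₁) = 9.959 L.
T constant ⇒ Boyle's law P V = const: T₃ = T₂; V₃ = V₂·(P₂/P₃) = 4.273 L.
Isobaric, so V/T is constant: P₄ = P₃; V₄ = V₃·(T₄/T₃) = 7.800 L.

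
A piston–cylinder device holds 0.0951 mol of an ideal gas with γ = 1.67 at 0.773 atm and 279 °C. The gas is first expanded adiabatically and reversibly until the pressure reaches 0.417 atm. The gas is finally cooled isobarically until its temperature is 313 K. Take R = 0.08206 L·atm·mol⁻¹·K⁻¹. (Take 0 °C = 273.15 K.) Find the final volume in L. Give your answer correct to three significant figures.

V₃ ≈ 5.86 L

Convert: T₁ = 552.1 K.
From PV = nRT: V₁ = nRT₁/P₁ = 5.574 L.
Adiabatic (γ = 1.67), T V^(γ−1) and P V^γ constant: T₂ = T₁·(P₂/P₁)^((γ−1)/γ) = 431.0 K; V₂ = V₁·(P₁/P₂)^(1/γ) = 8.067 L.
Isobaric, so V/T is constant: P₃ = P₂; V₃ = V₂·(T₃/T₂) = 5.858 L.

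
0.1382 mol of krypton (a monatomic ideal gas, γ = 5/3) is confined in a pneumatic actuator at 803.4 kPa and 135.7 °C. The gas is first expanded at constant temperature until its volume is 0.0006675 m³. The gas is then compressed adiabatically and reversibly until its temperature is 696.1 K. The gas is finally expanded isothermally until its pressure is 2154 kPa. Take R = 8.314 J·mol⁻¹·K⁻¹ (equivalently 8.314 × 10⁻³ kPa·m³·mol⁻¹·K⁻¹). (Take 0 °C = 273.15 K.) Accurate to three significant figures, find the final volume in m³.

V₄ ≈ 0.000371 m³

Convert: T₁ = 408.8 K.
From PV = nRT: V₁ = nRT₁/P₁ = 0.0005847 m³.
Isothermal, so P V is constant: T₂ = T₁; P₂ = P₁·(V₁/V₂) = 703.8 kPa.
Adiabatic (γ = 5/3), T V^(γ−1) and P V^γ constant: P₃ = P₂·(T₃/T₂)^(γ/(γ−1)) = 2662 kPa; V₃ = V₂·(T₂/T₃)^(1/(γ−1)) = 0.0003005 m³.
Isothermal, so P V is constant: T₄ = T₃; V₄ = V₃·(P₃/P₄) = 0.0003713 m³.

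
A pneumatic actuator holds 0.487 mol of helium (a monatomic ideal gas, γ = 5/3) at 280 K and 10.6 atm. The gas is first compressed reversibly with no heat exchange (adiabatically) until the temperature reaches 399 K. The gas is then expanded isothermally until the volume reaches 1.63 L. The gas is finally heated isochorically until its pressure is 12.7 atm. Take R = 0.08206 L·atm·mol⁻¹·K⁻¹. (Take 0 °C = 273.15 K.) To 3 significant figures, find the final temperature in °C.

T₄ ≈ 245 °C

From PV = nRT: V₁ = nRT₁/P₁ = 1.056 L.
Adiabatic (γ = 5/3), T V^(γ−1) and P V^γ constant: P₂ = P₁·(T₂/T₁)^(γ/(γ−1)) = 25.69 atm; V₂ = V₁·(T₁/T₂)^(1/(γ−1)) = 0.6206 L.
T constant ⇒ Boyle's law P V = const: T₃ = T₂; P₃ = P₂·(V₂/V₃) = 9.782 atm.
V constant ⇒ P ∝ T: V₄ = V₃; T₄ = T₃·(P₄/P₃) = 518.0 K.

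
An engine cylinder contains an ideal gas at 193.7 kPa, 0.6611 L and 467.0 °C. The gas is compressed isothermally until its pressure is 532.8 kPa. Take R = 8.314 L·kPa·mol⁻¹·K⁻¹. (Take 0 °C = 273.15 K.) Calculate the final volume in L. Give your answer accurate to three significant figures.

V₂ ≈ 0.240 L

Convert: T₁ = 740.1 K.
Isothermal, so P V is constant: T₂ = T₁; V₂ = V₁·(P₁/P₂) = 0.2403 L.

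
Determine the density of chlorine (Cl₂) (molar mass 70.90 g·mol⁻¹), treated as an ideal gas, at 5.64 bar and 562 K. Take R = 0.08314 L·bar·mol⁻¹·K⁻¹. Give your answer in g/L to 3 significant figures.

ρ ≈ 8.56 g/L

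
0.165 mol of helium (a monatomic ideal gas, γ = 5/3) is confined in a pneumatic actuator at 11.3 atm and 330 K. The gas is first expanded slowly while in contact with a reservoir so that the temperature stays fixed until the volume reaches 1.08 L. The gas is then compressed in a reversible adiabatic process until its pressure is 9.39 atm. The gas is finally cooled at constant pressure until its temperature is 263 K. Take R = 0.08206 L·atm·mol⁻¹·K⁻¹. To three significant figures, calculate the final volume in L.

From PV = nRT: V₁ = nRT₁/P₁ = 0.3954 L.
Isothermal, so P V is constant: T₂ = T₁; P₂ = P₁·(V₁/V₂) = 4.137 atm.
Reversible adiabatic, γ = 5/3: T₃ = T₂·(P₃/P₂)^((γ−1)/γ) = 458.0 K; V₃ = V₂·(P₂/P₃)^(1/γ) = 0.6605 L.
Isobaric, so V/T is constant: P₄ = P₃; V₄ = V₃·(T₄/T₃) = 0.3792 L.

V₄ ≈ 0.379 L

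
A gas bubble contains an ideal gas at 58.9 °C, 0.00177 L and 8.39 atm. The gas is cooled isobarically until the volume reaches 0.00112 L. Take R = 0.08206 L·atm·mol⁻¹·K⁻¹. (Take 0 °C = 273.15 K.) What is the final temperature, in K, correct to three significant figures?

Convert: T₁ = 332.0 K.
P constant ⇒ V ∝ T: P₂ = P₁; T₂ = T₁·(V₂/V₁) = 210.1 K.

T₂ ≈ 210 K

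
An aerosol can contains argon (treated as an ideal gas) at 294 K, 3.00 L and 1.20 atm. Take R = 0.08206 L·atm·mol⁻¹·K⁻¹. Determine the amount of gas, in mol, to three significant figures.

PV = nRT ⇒ n = PV/(RT) = (1.20 × 3.00) / (0.08206 × 294)

n ≈ 0.149 mol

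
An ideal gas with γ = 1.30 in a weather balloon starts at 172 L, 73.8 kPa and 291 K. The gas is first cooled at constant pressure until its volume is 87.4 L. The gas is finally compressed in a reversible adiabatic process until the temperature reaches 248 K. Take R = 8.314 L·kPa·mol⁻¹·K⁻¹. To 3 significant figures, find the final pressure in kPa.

Isobaric, so V/T is constant: P₂ = P₁; T₂ = T₁·(V₂/V₁) = 147.9 K.
Adiabatic (γ = 1.30), T V^(γ−1) and P V^γ constant: P₃ = P₂·(T₃/T₂)^(γ/(γ−1)) = 693.8 kPa; V₃ = V₂·(T₂/T₃)^(1/(γ−1)) = 15.59 L.

P₃ ≈ 694 kPa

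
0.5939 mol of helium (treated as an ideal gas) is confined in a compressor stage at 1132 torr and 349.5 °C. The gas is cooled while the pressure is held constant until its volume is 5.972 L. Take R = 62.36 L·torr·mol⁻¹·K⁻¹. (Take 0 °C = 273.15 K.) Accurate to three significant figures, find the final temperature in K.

Convert: T₁ = 622.6 K.
From PV = nRT: V₁ = nRT₁/P₁ = 20.37 L.
Isobaric, so V/T is constant: P₂ = P₁; T₂ = T₁·(V₂/V₁) = 182.5 K.

T₂ ≈ 183 K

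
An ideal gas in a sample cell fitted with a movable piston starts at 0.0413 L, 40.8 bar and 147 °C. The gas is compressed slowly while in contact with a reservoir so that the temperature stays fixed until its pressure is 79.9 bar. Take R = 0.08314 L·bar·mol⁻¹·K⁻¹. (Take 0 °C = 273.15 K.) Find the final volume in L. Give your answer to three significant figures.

V₂ ≈ 0.0211 L

Convert: T₁ = 420.1 K.
Isothermal, so P V is constant: T₂ = T₁; V₂ = V₁·(P₁/P₂) = 0.02109 L.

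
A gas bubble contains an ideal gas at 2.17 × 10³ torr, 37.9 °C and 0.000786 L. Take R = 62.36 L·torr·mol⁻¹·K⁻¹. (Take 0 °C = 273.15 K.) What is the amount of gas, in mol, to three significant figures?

n ≈ 8.79e-05 mol

Convert: T = 311.05 K.
PV = nRT ⇒ n = PV/(RT) = (2.17e+03 × 0.000786) / (62.36 × 311.05)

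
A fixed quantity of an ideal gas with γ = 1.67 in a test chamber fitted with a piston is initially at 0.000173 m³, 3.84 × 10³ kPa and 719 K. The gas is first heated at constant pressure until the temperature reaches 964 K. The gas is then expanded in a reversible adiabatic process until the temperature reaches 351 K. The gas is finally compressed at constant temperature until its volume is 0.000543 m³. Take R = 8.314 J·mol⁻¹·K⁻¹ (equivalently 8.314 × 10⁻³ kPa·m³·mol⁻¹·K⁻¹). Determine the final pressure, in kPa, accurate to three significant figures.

P₄ ≈ 597 kPa

P constant ⇒ V ∝ T: P₂ = P₁; V₂ = V₁·(T₂/T₁) = 0.0002319 m³.
Reversible adiabatic, γ = 1.67: P₃ = P₂·(T₃/T₂)^(γ/(γ−1)) = 309.5 kPa; V₃ = V₂·(T₂/T₃)^(1/(γ−1)) = 0.001048 m³.
T constant ⇒ Boyle's law P V = const: T₄ = T₃; P₄ = P₃·(V₃/V₄) = 597.2 kPa.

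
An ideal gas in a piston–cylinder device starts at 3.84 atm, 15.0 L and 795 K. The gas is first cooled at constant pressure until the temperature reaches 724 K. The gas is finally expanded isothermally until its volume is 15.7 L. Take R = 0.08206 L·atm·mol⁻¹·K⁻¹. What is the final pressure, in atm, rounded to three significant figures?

P constant ⇒ V ∝ T: P₂ = P₁; V₂ = V₁·(T₂/T₁) = 13.66 L.
T constant ⇒ Boyle's law P V = const: T₃ = T₂; P₃ = P₂·(V₂/V₃) = 3.341 atm.

P₃ ≈ 3.34 atm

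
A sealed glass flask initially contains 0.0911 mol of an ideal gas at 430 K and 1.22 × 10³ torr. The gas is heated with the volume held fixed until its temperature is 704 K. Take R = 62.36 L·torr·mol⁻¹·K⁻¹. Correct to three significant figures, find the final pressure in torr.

From PV = nRT: V₁ = nRT₁/P₁ = 2.002 L.
V constant ⇒ P ∝ T: V₂ = V₁; P₂ = P₁·(T₂/T₁) = 1997 torr.

P₂ ≈ 2.00e+03 torr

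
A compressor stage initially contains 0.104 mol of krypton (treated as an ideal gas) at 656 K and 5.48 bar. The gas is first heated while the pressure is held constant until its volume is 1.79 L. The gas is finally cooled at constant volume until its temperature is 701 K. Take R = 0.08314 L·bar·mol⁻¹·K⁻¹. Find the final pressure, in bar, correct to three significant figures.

P₃ ≈ 3.39 bar

From PV = nRT: V₁ = nRT₁/P₁ = 1.035 L.
P constant ⇒ V ∝ T: P₂ = P₁; T₂ = T₁·(V₂/V₁) = 1134 K.
Isochoric, so P/T is constant: V₃ = V₂; P₃ = P₂·(T₃/T₂) = 3.386 bar.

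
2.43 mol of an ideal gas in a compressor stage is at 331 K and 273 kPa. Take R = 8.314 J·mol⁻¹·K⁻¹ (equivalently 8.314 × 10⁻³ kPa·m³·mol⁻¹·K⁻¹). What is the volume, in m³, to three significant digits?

V ≈ 0.0245 m³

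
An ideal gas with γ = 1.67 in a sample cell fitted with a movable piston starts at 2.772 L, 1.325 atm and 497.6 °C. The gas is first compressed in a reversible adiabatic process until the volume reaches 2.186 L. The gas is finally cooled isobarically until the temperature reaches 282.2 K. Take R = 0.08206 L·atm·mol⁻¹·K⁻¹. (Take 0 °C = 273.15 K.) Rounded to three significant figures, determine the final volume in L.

Convert: T₁ = 770.8 K.
Adiabatic (γ = 1.67), T V^(γ−1) and P V^γ constant: T₂ = T₁·(V₁/V₂)^(γ−1) = 903.7 K; P₂ = P₁·(V₁/V₂)^γ = 1.970 atm.
Isobaric, so V/T is constant: P₃ = P₂; V₃ = V₂·(T₃/T₂) = 0.6826 L.

V₃ ≈ 0.683 L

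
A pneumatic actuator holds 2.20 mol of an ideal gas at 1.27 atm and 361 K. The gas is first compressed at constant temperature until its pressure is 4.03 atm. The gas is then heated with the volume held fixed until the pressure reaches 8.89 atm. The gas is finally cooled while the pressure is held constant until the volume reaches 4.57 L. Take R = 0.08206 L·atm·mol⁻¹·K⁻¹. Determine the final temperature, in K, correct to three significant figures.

From PV = nRT: V₁ = nRT₁/P₁ = 51.32 L.
T constant ⇒ Boyle's law P V = const: T₂ = T₁; V₂ = V₁·(P₁/P₂) = 16.17 L.
Isochoric, so P/T is constant: V₃ = V₂; T₃ = T₂·(P₃/P₂) = 796.3 K.
Isobaric, so V/T is constant: P₄ = P₃; T₄ = T₃·(V₄/V₃) = 225.0 K.

T₄ ≈ 225 K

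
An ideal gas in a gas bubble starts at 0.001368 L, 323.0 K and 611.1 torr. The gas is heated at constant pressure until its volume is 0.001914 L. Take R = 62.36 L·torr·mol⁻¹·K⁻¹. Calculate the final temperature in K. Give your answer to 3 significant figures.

P constant ⇒ V ∝ T: P₂ = P₁; T₂ = T₁·(V₂/V₁) = 451.9 K.

T₂ ≈ 452 K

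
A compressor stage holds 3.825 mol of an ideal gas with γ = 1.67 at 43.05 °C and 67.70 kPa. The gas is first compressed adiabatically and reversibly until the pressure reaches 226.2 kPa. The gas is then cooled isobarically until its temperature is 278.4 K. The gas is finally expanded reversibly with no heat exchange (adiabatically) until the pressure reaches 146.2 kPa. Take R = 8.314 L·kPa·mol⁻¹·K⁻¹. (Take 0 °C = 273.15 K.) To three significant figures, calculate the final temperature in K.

Convert: T₁ = 316.2 K.
From PV = nRT: V₁ = nRT₁/P₁ = 148.5 L.
Reversible adiabatic, γ = 1.67: T₂ = T₁·(P₂/P₁)^((γ−1)/γ) = 513.0 K; V₂ = V₁·(P₁/P₂)^(1/γ) = 72.13 L.
P constant ⇒ V ∝ T: P₃ = P₂; V₃ = V₂·(T₃/T₂) = 39.14 L.
Reversible adiabatic, γ = 1.67: T₄ = T₃·(P₄/P₃)^((γ−1)/γ) = 233.7 K; V₄ = V₃·(P₃/P₄)^(1/γ) = 50.83 L.

T₄ ≈ 234 K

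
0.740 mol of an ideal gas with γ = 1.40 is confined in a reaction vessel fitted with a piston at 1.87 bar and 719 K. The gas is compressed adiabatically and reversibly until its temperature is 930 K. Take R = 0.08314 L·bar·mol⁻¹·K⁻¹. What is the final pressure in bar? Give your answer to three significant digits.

From PV = nRT: V₁ = nRT₁/P₁ = 23.66 L.
Reversible adiabatic, γ = 1.40: P₂ = P₁·(T₂/T₁)^(γ/(γ−1)) = 4.602 bar; V₂ = V₁·(T₁/T₂)^(1/(γ−1)) = 12.43 L.

P₂ ≈ 4.60 bar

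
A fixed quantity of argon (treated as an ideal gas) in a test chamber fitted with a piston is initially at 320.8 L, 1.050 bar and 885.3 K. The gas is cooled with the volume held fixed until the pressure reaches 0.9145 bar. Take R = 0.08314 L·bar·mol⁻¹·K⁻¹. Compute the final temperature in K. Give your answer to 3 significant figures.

T₂ ≈ 771 K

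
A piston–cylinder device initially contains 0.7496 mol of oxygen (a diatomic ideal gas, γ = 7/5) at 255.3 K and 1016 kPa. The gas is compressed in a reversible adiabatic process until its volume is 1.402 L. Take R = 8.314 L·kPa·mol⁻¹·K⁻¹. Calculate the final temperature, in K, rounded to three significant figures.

T₂ ≈ 267 K

From PV = nRT: V₁ = nRT₁/P₁ = 1.566 L.
Adiabatic (γ = 7/5), T V^(γ−1) and P V^γ constant: T₂ = T₁·(V₁/V₂)^(γ−1) = 266.9 K; P₂ = P₁·(V₁/V₂)^γ = 1186 kPa.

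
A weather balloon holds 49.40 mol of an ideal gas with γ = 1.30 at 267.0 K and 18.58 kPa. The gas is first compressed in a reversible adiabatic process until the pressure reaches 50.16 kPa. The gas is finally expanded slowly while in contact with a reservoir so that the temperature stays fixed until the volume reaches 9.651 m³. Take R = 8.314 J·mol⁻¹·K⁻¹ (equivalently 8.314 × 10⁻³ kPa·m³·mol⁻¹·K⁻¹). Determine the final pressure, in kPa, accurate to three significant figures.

P₃ ≈ 14.3 kPa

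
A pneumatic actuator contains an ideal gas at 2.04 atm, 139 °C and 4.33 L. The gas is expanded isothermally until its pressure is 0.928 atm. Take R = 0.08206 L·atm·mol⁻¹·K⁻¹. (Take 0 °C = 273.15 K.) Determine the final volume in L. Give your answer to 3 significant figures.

V₂ ≈ 9.52 L

Convert: T₁ = 412.1 K.
T constant ⇒ Boyle's law P V = const: T₂ = T₁; V₂ = V₁·(P₁/P₂) = 9.519 L.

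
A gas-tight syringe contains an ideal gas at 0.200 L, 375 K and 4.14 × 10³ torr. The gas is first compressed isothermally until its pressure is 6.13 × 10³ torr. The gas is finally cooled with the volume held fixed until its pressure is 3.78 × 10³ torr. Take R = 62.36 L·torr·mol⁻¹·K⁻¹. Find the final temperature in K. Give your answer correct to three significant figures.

Isothermal, so P V is constant: T₂ = T₁; V₂ = V₁·(P₁/P₂) = 0.1351 L.
Isochoric, so P/T is constant: V₃ = V₂; T₃ = T₂·(P₃/P₂) = 231.2 K.

T₃ ≈ 231 K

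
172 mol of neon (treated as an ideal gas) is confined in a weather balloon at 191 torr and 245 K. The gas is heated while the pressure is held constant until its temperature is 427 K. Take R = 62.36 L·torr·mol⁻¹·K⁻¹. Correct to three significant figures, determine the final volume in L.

From PV = nRT: V₁ = nRT₁/P₁ = 1.376e+04 L.
P constant ⇒ V ∝ T: P₂ = P₁; V₂ = V₁·(T₂/T₁) = 2.398e+04 L.

V₂ ≈ 2.40e+04 L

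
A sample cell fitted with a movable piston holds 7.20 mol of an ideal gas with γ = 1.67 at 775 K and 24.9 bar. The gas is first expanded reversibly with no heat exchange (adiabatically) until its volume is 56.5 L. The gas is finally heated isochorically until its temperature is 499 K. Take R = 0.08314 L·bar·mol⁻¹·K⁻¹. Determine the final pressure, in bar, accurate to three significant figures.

P₃ ≈ 5.29 bar

From PV = nRT: V₁ = nRT₁/P₁ = 18.63 L.
Adiabatic (γ = 1.67), T V^(γ−1) and P V^γ constant: T₂ = T₁·(V₁/V₂)^(γ−1) = 368.5 K; P₂ = P₁·(V₁/V₂)^γ = 3.905 bar.
Isochoric, so P/T is constant: V₃ = V₂; P₃ = P₂·(T₃/T₂) = 5.287 bar.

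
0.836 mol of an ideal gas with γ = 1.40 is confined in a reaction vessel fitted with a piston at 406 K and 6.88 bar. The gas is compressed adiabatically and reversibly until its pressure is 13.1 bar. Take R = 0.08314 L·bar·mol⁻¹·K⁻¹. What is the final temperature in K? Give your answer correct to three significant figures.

From PV = nRT: V₁ = nRT₁/P₁ = 4.102 L.
Adiabatic (γ = 1.40), T V^(γ−1) and P V^γ constant: T₂ = T₁·(P₂/P₁)^((γ−1)/γ) = 488.0 K; V₂ = V₁·(P₁/P₂)^(1/γ) = 2.589 L.

T₂ ≈ 488 K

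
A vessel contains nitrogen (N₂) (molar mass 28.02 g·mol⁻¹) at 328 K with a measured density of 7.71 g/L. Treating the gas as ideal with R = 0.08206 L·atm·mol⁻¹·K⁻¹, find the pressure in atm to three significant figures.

P ≈ 7.41 atm

ρ = PM/(RT) ⇒ P = ρRT/M = (7.71 × 0.08206 × 328.0) / 28.02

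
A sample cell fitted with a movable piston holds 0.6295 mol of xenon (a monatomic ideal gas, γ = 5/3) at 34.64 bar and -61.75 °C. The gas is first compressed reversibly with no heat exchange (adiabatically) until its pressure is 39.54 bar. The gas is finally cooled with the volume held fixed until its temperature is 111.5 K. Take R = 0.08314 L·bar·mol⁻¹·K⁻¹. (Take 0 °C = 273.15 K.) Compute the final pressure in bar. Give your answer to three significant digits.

Convert: T₁ = 211.4 K.
From PV = nRT: V₁ = nRT₁/P₁ = 0.3194 L.
Adiabatic (γ = 5/3), T V^(γ−1) and P V^γ constant: T₂ = T₁·(P₂/P₁)^((γ−1)/γ) = 222.9 K; V₂ = V₁·(P₁/P₂)^(1/γ) = 0.2950 L.
V constant ⇒ P ∝ T: V₃ = V₂; P₃ = P₂·(T₃/T₂) = 19.78 bar.

P₃ ≈ 19.8 bar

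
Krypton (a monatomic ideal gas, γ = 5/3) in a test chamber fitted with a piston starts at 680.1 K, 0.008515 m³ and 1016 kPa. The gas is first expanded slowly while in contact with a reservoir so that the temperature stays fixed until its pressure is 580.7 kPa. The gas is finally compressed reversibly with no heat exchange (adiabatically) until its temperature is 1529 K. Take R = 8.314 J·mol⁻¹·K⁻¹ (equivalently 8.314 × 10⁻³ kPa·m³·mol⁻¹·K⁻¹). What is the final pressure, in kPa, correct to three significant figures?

Isothermal, so P V is constant: T₂ = T₁; V₂ = V₁·(P₁/P₂) = 0.01490 m³.
Reversible adiabatic, γ = 5/3: P₃ = P₂·(T₃/T₂)^(γ/(γ−1)) = 4401 kPa; V₃ = V₂·(T₂/T₃)^(1/(γ−1)) = 0.004420 m³.

P₃ ≈ 4.40e+03 kPa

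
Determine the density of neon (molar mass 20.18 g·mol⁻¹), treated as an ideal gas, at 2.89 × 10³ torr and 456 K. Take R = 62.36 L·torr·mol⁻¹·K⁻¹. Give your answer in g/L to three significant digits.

ρ = PM/(RT) = (2.89e+03 × 20.18) / (62.36 × 456.0)

ρ ≈ 2.05 g/L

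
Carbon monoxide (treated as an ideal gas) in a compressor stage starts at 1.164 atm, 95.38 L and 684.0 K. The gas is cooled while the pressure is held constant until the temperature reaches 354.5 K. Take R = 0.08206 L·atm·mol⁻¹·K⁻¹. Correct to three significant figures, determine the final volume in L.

P constant ⇒ V ∝ T: P₂ = P₁; V₂ = V₁·(T₂/T₁) = 49.43 L.

V₂ ≈ 49.4 L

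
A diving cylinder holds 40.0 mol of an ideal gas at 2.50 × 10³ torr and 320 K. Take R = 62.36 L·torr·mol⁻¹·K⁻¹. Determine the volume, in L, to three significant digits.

PV = nRT ⇒ V = nRT/P = (40.0 × 62.36 × 320) / 2.50e+03

V ≈ 319 L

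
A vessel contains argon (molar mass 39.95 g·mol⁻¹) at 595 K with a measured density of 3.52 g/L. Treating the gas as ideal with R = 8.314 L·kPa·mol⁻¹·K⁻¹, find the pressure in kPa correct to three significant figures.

ρ = PM/(RT) ⇒ P = ρRT/M = (3.52 × 8.314 × 595.0) / 39.95

P ≈ 436 kPa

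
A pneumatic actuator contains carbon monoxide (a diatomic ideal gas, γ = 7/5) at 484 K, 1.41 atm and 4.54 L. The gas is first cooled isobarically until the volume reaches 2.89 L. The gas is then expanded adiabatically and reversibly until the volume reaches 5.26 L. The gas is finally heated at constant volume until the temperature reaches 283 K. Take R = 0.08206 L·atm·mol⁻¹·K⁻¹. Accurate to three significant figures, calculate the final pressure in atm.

P₄ ≈ 0.712 atm

Isobaric, so V/T is constant: P₂ = P₁; T₂ = T₁·(V₂/V₁) = 308.1 K.
Adiabatic (γ = 7/5), T V^(γ−1) and P V^γ constant: T₃ = T₂·(V₂/V₃)^(γ−1) = 242.5 K; P₃ = P₂·(V₂/V₃)^γ = 0.6097 atm.
Isochoric, so P/T is constant: V₄ = V₃; P₄ = P₃·(T₄/T₃) = 0.7116 atm.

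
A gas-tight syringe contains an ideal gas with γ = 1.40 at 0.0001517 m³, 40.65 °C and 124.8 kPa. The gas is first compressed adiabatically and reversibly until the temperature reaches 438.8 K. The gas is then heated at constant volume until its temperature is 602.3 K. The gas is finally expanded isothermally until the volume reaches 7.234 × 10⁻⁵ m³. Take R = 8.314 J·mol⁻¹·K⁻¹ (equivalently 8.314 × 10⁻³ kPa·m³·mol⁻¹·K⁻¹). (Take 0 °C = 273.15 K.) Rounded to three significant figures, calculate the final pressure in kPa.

Convert: T₁ = 313.8 K.
Adiabatic (γ = 1.40), T V^(γ−1) and P V^γ constant: P₂ = P₁·(T₂/T₁)^(γ/(γ−1)) = 403.5 kPa; V₂ = V₁·(T₁/T₂)^(1/(γ−1)) = 6.561e-05 m³.
Isochoric, so P/T is constant: V₃ = V₂; P₃ = P₂·(T₃/T₂) = 553.9 kPa.
T constant ⇒ Boyle's law P V = const: T₄ = T₃; P₄ = P₃·(V₃/V₄) = 502.3 kPa.

P₄ ≈ 502 kPa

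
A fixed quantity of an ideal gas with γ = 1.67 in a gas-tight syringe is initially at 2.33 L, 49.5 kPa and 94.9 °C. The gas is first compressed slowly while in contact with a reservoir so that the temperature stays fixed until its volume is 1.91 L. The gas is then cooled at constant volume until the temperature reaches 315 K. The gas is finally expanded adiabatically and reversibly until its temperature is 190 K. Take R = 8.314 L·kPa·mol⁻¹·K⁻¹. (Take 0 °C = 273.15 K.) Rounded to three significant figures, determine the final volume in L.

V₄ ≈ 4.06 L

Convert: T₁ = 368.0 K.
Isothermal, so P V is constant: T₂ = T₁; P₂ = P₁·(V₁/V₂) = 60.38 kPa.
V constant ⇒ P ∝ T: V₃ = V₂; P₃ = P₂·(T₃/T₂) = 51.68 kPa.
Adiabatic (γ = 1.67), T V^(γ−1) and P V^γ constant: P₄ = P₃·(T₄/T₃)^(γ/(γ−1)) = 14.66 kPa; V₄ = V₃·(T₃/T₄)^(1/(γ−1)) = 4.062 L.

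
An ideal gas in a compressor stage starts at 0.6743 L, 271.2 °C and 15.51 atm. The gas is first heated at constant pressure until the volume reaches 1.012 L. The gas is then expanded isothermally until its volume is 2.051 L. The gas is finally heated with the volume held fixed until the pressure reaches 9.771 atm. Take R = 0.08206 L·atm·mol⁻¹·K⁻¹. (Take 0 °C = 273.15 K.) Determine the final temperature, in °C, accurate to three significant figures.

T₄ ≈ 770 °C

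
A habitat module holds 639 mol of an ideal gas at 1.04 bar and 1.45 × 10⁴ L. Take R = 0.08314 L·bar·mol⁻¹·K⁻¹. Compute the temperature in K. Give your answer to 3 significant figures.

PV = nRT ⇒ T = PV/(nR) = (1.04 × 1.45e+04) / (639 × 0.08314)

T ≈ 284 K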